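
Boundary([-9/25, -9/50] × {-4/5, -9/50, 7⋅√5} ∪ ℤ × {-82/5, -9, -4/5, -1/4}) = (ℤ × {-82/5, -9, -4/5, -1/4}) ∪ ([-9/25, -9/50] × {-4/5, -9/50, 7⋅√5})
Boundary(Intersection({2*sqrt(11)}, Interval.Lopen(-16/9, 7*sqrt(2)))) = {2*sqrt(11)}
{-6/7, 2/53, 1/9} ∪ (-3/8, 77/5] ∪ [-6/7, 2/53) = [-6/7, 77/5]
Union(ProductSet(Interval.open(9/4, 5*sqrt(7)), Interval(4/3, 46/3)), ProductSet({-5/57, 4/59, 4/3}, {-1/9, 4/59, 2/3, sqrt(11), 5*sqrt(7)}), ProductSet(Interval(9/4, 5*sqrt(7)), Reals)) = Union(ProductSet({-5/57, 4/59, 4/3}, {-1/9, 4/59, 2/3, sqrt(11), 5*sqrt(7)}), ProductSet(Interval(9/4, 5*sqrt(7)), Reals))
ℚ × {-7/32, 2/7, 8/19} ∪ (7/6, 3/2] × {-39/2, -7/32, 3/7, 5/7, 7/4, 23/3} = (ℚ × {-7/32, 2/7, 8/19}) ∪ ((7/6, 3/2] × {-39/2, -7/32, 3/7, 5/7, 7/4, 23/3})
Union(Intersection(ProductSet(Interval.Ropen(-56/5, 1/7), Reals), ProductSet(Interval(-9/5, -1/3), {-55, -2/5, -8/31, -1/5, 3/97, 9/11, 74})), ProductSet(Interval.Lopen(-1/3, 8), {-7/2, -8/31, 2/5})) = Union(ProductSet(Interval(-9/5, -1/3), {-55, -2/5, -8/31, -1/5, 3/97, 9/11, 74}), ProductSet(Interval.Lopen(-1/3, 8), {-7/2, -8/31, 2/5}))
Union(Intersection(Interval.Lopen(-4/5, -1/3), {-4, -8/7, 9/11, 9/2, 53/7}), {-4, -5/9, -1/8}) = {-4, -5/9, -1/8}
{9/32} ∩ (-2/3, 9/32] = {9/32}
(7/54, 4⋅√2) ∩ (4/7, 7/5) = (4/7, 7/5)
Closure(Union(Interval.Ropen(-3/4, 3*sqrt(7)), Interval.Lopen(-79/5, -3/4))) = Interval(-79/5, 3*sqrt(7))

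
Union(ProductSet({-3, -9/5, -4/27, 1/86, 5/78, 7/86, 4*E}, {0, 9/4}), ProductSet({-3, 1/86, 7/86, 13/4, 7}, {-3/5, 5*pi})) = Union(ProductSet({-3, 1/86, 7/86, 13/4, 7}, {-3/5, 5*pi}), ProductSet({-3, -9/5, -4/27, 1/86, 5/78, 7/86, 4*E}, {0, 9/4}))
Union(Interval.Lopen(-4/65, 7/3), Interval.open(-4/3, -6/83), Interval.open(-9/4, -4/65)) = Union(Interval.open(-9/4, -4/65), Interval.Lopen(-4/65, 7/3))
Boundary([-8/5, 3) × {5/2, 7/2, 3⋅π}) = [-8/5, 3] × {5/2, 7/2, 3⋅π}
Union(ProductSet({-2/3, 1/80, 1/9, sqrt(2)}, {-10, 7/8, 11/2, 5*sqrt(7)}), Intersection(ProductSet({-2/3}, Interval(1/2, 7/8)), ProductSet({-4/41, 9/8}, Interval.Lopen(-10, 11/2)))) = ProductSet({-2/3, 1/80, 1/9, sqrt(2)}, {-10, 7/8, 11/2, 5*sqrt(7)})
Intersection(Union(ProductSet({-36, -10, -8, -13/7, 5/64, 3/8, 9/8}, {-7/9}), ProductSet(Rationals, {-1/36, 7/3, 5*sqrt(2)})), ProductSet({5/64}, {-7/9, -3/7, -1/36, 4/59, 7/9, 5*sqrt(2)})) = ProductSet({5/64}, {-7/9, -1/36, 5*sqrt(2)})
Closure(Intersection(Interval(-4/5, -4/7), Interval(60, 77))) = EmptySet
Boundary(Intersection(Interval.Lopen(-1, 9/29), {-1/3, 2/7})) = {-1/3, 2/7}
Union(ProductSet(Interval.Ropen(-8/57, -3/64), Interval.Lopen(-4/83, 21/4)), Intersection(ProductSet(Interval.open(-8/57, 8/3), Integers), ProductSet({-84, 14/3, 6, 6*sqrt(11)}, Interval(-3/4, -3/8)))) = ProductSet(Interval.Ropen(-8/57, -3/64), Interval.Lopen(-4/83, 21/4))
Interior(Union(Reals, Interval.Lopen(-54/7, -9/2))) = Interval(-oo, oo)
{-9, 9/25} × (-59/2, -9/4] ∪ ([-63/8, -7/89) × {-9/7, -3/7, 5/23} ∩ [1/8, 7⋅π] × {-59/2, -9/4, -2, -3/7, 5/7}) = {-9, 9/25} × (-59/2, -9/4]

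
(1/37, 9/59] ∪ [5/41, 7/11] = (1/37, 7/11]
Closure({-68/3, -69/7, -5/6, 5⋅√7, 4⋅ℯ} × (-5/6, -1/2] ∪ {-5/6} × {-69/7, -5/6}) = ({-5/6} × {-69/7, -5/6}) ∪ ({-68/3, -69/7, -5/6, 5⋅√7, 4⋅ℯ} × [-5/6, -1/2])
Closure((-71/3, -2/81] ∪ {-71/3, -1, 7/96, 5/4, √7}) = [-71/3, -2/81] ∪ {7/96, 5/4, √7}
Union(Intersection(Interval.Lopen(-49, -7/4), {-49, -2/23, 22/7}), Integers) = Integers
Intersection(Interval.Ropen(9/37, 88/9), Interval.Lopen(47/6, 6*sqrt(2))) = Interval.Lopen(47/6, 6*sqrt(2))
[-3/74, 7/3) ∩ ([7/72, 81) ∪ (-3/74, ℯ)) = (-3/74, 7/3)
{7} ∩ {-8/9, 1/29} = ∅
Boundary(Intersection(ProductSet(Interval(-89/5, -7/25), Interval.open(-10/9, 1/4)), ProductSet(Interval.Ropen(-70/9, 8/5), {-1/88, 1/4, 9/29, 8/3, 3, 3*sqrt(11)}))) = ProductSet(Interval(-70/9, -7/25), {-1/88})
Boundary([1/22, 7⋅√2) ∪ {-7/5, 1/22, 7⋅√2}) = {-7/5, 1/22, 7⋅√2}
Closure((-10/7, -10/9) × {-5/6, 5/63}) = [-10/7, -10/9] × {-5/6, 5/63}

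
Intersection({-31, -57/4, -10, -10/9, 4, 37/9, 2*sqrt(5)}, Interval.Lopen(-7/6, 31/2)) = {-10/9, 4, 37/9, 2*sqrt(5)}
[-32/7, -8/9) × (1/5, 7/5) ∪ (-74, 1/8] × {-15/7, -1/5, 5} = ((-74, 1/8] × {-15/7, -1/5, 5}) ∪ ([-32/7, -8/9) × (1/5, 7/5))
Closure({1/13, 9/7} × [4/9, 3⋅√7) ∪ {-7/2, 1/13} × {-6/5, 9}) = ({-7/2, 1/13} × {-6/5, 9}) ∪ ({1/13, 9/7} × [4/9, 3⋅√7])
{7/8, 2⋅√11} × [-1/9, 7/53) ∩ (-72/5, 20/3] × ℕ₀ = {7/8, 2⋅√11} × {0}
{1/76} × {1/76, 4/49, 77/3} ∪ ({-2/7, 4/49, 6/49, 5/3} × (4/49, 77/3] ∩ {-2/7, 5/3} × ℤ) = ({1/76} × {1/76, 4/49, 77/3}) ∪ ({-2/7, 5/3} × {1, 2, …, 25})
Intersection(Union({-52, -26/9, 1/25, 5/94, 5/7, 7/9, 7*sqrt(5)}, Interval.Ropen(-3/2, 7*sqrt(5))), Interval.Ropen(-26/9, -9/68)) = Union({-26/9}, Interval.Ropen(-3/2, -9/68))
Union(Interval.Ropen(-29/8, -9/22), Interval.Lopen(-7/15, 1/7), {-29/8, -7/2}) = Interval(-29/8, 1/7)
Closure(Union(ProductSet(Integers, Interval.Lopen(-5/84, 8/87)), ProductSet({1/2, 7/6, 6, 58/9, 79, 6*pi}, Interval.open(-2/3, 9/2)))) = Union(ProductSet({1/2, 7/6, 6, 58/9, 79, 6*pi}, Interval(-2/3, 9/2)), ProductSet(Integers, Interval(-5/84, 8/87)))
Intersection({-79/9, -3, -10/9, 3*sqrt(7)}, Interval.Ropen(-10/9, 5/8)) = {-10/9}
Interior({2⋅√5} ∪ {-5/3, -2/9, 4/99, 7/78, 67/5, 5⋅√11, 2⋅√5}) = ∅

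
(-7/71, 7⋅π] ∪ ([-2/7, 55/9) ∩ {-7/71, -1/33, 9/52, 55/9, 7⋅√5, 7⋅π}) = [-7/71, 7⋅π]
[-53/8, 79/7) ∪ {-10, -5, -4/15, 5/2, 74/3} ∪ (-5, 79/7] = {-10, 74/3} ∪ [-53/8, 79/7]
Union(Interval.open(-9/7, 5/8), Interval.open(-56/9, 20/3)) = Interval.open(-56/9, 20/3)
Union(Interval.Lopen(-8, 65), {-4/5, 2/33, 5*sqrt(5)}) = Interval.Lopen(-8, 65)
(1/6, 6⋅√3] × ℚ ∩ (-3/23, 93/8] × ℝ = (1/6, 6⋅√3] × ℚ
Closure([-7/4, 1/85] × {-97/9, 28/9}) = [-7/4, 1/85] × {-97/9, 28/9}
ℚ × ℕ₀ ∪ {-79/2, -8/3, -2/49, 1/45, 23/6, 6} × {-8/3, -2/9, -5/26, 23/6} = (ℚ × ℕ₀) ∪ ({-79/2, -8/3, -2/49, 1/45, 23/6, 6} × {-8/3, -2/9, -5/26, 23/6})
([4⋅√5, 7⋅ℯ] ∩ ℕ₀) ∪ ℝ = ℝ ∪ {9, 10, …, 19}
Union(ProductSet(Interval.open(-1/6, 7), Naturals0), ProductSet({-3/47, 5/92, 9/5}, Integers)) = Union(ProductSet({-3/47, 5/92, 9/5}, Integers), ProductSet(Interval.open(-1/6, 7), Naturals0))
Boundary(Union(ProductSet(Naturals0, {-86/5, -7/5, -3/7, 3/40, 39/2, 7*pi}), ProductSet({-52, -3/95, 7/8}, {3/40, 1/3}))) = Union(ProductSet({-52, -3/95, 7/8}, {3/40, 1/3}), ProductSet(Naturals0, {-86/5, -7/5, -3/7, 3/40, 39/2, 7*pi}))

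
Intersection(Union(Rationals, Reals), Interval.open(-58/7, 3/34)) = Interval.open(-58/7, 3/34)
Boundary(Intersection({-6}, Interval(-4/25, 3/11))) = EmptySet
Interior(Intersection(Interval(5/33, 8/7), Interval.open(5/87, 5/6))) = Interval.open(5/33, 5/6)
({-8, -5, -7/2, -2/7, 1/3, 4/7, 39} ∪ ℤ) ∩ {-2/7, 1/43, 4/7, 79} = {-2/7, 4/7, 79}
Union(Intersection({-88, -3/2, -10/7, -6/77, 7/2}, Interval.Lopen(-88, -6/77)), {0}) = {-3/2, -10/7, -6/77, 0}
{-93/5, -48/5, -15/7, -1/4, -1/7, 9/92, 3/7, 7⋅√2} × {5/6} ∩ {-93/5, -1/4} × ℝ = {-93/5, -1/4} × {5/6}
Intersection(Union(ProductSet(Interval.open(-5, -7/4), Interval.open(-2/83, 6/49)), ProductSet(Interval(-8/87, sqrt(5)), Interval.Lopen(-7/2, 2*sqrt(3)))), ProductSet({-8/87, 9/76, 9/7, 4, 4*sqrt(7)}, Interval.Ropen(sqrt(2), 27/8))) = ProductSet({-8/87, 9/76, 9/7}, Interval.Ropen(sqrt(2), 27/8))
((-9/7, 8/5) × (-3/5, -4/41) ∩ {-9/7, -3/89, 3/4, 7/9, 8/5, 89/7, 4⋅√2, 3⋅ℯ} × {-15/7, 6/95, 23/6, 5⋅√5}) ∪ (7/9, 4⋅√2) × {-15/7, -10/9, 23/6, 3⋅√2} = (7/9, 4⋅√2) × {-15/7, -10/9, 23/6, 3⋅√2}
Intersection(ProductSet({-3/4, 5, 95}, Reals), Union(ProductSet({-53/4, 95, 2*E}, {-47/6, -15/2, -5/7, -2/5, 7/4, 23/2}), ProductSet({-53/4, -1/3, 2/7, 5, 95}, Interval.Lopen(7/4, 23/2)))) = Union(ProductSet({95}, {-47/6, -15/2, -5/7, -2/5, 7/4, 23/2}), ProductSet({5, 95}, Interval.Lopen(7/4, 23/2)))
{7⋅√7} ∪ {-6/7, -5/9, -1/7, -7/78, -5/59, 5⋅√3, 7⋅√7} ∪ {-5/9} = {-6/7, -5/9, -1/7, -7/78, -5/59, 5⋅√3, 7⋅√7}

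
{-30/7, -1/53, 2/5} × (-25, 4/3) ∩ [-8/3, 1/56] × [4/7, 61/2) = {-1/53} × [4/7, 4/3)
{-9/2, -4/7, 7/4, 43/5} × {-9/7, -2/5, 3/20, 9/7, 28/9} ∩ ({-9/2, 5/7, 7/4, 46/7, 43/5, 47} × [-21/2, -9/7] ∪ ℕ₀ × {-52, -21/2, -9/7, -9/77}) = {-9/2, 7/4, 43/5} × {-9/7}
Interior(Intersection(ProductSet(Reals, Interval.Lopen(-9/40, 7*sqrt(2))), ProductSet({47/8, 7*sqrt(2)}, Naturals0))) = EmptySet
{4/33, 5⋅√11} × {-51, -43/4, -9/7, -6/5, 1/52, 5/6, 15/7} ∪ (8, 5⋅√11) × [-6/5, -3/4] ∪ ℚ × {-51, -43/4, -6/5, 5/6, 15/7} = (ℚ × {-51, -43/4, -6/5, 5/6, 15/7}) ∪ ((8, 5⋅√11) × [-6/5, -3/4]) ∪ ({4/33, 5⋅√11} × {-51, -43/4, -9/7, -6/5, 1/52, 5/6, 15/7})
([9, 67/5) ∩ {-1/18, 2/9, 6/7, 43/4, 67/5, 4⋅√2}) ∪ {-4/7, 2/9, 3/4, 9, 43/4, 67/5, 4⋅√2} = {-4/7, 2/9, 3/4, 9, 43/4, 67/5, 4⋅√2}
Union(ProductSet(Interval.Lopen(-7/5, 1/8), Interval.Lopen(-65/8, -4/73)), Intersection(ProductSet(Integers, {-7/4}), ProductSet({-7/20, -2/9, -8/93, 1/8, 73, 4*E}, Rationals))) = Union(ProductSet({73}, {-7/4}), ProductSet(Interval.Lopen(-7/5, 1/8), Interval.Lopen(-65/8, -4/73)))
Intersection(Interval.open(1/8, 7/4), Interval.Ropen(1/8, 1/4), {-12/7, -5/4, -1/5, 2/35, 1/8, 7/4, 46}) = EmptySet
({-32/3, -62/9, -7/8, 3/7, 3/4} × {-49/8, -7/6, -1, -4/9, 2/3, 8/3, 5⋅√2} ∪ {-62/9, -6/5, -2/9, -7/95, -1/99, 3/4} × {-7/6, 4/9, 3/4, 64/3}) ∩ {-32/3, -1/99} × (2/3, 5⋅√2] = ({-1/99} × {3/4}) ∪ ({-32/3} × {8/3, 5⋅√2})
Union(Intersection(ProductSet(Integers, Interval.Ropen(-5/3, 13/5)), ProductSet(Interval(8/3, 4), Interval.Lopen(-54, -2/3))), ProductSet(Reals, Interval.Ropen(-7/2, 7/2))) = ProductSet(Reals, Interval.Ropen(-7/2, 7/2))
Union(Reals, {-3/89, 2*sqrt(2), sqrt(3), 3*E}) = Reals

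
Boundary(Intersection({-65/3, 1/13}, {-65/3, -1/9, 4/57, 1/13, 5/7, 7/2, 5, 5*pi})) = {-65/3, 1/13}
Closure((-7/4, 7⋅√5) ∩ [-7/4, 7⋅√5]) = [-7/4, 7⋅√5]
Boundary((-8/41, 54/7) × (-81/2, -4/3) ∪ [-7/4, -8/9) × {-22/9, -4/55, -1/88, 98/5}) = ({-8/41, 54/7} × [-81/2, -4/3]) ∪ ([-8/41, 54/7] × {-81/2, -4/3}) ∪ ([-7/4, -8/9] × {-22/9, -4/55, -1/88, 98/5})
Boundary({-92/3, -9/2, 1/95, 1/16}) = {-92/3, -9/2, 1/95, 1/16}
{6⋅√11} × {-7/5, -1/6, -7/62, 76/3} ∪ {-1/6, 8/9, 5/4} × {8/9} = ({-1/6, 8/9, 5/4} × {8/9}) ∪ ({6⋅√11} × {-7/5, -1/6, -7/62, 76/3})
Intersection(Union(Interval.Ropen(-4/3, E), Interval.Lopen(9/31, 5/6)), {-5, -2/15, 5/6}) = {-2/15, 5/6}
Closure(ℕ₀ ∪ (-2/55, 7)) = [-2/55, 7] ∪ ℕ₀ ∪ (ℕ₀ \ (-2/55, 7))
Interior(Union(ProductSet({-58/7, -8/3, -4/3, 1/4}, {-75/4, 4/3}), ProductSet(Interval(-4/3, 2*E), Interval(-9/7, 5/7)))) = ProductSet(Interval.open(-4/3, 2*E), Interval.open(-9/7, 5/7))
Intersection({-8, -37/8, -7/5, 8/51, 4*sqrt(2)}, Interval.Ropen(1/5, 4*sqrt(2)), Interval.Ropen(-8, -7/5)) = EmptySet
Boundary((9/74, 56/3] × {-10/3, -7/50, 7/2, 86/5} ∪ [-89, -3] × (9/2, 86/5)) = ({-89, -3} × [9/2, 86/5]) ∪ ([-89, -3] × {9/2, 86/5}) ∪ ([9/74, 56/3] × {-10/3, -7/50, 7/2, 86/5})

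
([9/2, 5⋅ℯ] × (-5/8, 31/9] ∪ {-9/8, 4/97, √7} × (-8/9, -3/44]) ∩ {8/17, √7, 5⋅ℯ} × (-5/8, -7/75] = {√7, 5⋅ℯ} × (-5/8, -7/75]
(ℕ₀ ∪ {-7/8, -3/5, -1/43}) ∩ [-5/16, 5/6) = {-1/43} ∪ {0}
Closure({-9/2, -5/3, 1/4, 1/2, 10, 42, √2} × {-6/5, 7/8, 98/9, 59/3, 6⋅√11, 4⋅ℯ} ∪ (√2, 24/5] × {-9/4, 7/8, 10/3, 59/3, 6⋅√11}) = ([√2, 24/5] × {-9/4, 7/8, 10/3, 59/3, 6⋅√11}) ∪ ({-9/2, -5/3, 1/4, 1/2, 10, 42, √2} × {-6/5, 7/8, 98/9, 59/3, 6⋅√11, 4⋅ℯ})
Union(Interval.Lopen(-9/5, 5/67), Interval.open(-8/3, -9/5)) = Union(Interval.open(-8/3, -9/5), Interval.Lopen(-9/5, 5/67))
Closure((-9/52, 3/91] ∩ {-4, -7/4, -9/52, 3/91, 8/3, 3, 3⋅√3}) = {3/91}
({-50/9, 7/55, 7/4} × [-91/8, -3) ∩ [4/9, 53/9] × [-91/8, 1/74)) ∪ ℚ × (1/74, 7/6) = (ℚ × (1/74, 7/6)) ∪ ({7/4} × [-91/8, -3))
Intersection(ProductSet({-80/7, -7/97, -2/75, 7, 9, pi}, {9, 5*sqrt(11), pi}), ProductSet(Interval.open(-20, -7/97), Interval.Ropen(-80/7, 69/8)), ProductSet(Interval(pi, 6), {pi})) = EmptySet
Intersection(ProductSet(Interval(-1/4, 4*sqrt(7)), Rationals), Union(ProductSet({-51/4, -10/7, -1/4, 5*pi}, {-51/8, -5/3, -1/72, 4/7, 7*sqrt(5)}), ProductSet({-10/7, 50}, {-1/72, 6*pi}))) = ProductSet({-1/4}, {-51/8, -5/3, -1/72, 4/7})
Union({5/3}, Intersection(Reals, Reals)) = Reals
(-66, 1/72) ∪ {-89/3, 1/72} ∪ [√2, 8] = (-66, 1/72] ∪ [√2, 8]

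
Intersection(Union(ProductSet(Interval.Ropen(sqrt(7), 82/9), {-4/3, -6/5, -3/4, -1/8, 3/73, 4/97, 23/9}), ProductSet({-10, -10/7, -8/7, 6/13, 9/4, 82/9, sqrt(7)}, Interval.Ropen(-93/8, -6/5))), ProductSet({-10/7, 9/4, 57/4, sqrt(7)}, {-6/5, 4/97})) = ProductSet({sqrt(7)}, {-6/5, 4/97})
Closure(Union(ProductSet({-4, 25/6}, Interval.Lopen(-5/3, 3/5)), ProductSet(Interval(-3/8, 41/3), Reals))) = Union(ProductSet({-4}, Interval(-5/3, 3/5)), ProductSet({-4, 25/6}, Interval.Lopen(-5/3, 3/5)), ProductSet(Interval(-3/8, 41/3), Reals))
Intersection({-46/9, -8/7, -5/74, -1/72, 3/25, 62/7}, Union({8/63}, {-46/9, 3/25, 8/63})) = {-46/9, 3/25}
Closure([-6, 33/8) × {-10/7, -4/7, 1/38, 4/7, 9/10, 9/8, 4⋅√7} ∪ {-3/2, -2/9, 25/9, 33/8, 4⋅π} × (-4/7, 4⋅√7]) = ({-3/2, -2/9, 25/9, 33/8, 4⋅π} × [-4/7, 4⋅√7]) ∪ ([-6, 33/8] × {-10/7, -4/7, 1/38, 4/7, 9/10, 9/8, 4⋅√7})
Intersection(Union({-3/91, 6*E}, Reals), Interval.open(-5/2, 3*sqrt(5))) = Interval.open(-5/2, 3*sqrt(5))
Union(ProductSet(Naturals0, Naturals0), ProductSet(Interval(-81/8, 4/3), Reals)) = Union(ProductSet(Interval(-81/8, 4/3), Reals), ProductSet(Naturals0, Naturals0))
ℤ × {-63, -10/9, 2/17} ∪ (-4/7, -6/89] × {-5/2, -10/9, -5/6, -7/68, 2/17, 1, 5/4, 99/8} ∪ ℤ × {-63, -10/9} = (ℤ × {-63, -10/9, 2/17}) ∪ ((-4/7, -6/89] × {-5/2, -10/9, -5/6, -7/68, 2/17, 1, 5/4, 99/8})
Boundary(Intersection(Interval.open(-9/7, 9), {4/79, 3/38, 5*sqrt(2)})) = {4/79, 3/38, 5*sqrt(2)}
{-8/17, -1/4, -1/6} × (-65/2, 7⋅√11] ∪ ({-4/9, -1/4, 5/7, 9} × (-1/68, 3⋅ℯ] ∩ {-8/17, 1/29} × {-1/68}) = {-8/17, -1/4, -1/6} × (-65/2, 7⋅√11]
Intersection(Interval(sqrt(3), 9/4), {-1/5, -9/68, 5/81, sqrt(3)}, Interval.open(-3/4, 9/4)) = {sqrt(3)}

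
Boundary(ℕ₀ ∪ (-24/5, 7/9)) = {-24/5, 7/9} ∪ (ℕ₀ \ (-24/5, 7/9))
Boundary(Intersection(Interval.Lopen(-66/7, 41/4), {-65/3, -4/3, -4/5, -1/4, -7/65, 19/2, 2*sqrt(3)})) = {-4/3, -4/5, -1/4, -7/65, 19/2, 2*sqrt(3)}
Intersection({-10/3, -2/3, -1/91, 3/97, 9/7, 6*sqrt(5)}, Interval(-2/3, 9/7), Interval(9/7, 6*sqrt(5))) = {9/7}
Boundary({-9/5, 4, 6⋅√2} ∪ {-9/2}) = {-9/2, -9/5, 4, 6⋅√2}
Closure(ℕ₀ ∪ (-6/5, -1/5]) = [-6/5, -1/5] ∪ ℕ₀ ∪ (ℕ₀ \ (-6/5, -1/5))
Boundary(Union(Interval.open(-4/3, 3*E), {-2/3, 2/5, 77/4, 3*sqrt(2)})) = {-4/3, 77/4, 3*E}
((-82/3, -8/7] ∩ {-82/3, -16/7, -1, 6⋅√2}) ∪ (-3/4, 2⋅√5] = {-16/7} ∪ (-3/4, 2⋅√5]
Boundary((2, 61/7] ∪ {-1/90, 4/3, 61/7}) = {-1/90, 4/3, 2, 61/7}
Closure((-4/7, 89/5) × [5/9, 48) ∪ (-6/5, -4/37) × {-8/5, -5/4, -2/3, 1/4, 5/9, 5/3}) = ({-4/7, 89/5} × [5/9, 48]) ∪ ([-4/7, 89/5] × {5/9, 48}) ∪ ((-4/7, 89/5) × [5/9, 48)) ∪ ([-6/5, -4/37] × {-8/5, -5/4, -2/3, 1/4, 5/9}) ∪ ([-6/5, -4/37) × {-8/5, -5/4, -2/3, 1/4, 5/9, 5/3})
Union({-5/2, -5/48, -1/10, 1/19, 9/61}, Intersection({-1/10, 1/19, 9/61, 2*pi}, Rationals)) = {-5/2, -5/48, -1/10, 1/19, 9/61}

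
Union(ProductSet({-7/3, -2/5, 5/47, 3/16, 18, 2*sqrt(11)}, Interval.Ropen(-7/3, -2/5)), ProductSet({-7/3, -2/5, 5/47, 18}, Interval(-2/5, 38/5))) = Union(ProductSet({-7/3, -2/5, 5/47, 18}, Interval(-2/5, 38/5)), ProductSet({-7/3, -2/5, 5/47, 3/16, 18, 2*sqrt(11)}, Interval.Ropen(-7/3, -2/5)))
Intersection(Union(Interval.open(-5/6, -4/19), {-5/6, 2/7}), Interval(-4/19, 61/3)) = {2/7}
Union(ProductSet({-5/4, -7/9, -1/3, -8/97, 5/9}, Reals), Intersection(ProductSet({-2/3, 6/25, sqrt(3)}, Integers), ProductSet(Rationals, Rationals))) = Union(ProductSet({-2/3, 6/25}, Integers), ProductSet({-5/4, -7/9, -1/3, -8/97, 5/9}, Reals))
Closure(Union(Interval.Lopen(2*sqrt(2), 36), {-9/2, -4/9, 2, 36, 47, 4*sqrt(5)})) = Union({-9/2, -4/9, 2, 47}, Interval(2*sqrt(2), 36))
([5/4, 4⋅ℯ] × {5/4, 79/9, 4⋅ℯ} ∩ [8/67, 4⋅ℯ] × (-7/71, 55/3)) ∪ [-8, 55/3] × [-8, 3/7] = ([-8, 55/3] × [-8, 3/7]) ∪ ([5/4, 4⋅ℯ] × {5/4, 79/9, 4⋅ℯ})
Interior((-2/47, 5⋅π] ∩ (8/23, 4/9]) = (8/23, 4/9)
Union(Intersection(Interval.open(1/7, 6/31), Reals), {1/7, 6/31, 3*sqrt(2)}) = Union({3*sqrt(2)}, Interval(1/7, 6/31))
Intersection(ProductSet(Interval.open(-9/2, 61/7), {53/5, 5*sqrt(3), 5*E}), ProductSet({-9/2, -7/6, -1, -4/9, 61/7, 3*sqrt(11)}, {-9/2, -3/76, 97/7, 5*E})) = ProductSet({-7/6, -1, -4/9}, {5*E})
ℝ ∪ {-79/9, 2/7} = ℝ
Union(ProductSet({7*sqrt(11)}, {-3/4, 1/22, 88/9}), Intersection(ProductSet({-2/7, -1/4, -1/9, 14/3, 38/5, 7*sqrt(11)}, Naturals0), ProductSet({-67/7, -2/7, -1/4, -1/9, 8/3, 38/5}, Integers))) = Union(ProductSet({7*sqrt(11)}, {-3/4, 1/22, 88/9}), ProductSet({-2/7, -1/4, -1/9, 38/5}, Naturals0))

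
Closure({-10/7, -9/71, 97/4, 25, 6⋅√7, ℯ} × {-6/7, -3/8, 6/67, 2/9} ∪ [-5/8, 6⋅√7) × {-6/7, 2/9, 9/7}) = ([-5/8, 6⋅√7] × {-6/7, 2/9, 9/7}) ∪ ({-10/7, -9/71, 97/4, 25, 6⋅√7, ℯ} × {-6/7, -3/8, 6/67, 2/9})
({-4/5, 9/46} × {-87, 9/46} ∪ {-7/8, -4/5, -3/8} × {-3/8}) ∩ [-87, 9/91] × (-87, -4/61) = {-7/8, -4/5, -3/8} × {-3/8}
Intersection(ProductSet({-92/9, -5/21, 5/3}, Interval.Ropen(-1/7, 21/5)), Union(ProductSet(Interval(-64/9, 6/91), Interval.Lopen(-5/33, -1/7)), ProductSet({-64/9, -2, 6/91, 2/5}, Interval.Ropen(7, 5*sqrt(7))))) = ProductSet({-5/21}, {-1/7})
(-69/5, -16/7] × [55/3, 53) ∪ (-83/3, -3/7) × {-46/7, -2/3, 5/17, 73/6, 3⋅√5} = ((-69/5, -16/7] × [55/3, 53)) ∪ ((-83/3, -3/7) × {-46/7, -2/3, 5/17, 73/6, 3⋅√5})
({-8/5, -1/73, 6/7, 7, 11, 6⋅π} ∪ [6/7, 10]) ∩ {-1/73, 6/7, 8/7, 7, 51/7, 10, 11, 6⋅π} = {-1/73, 6/7, 8/7, 7, 51/7, 10, 11, 6⋅π}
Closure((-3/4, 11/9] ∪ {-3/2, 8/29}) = {-3/2} ∪ [-3/4, 11/9]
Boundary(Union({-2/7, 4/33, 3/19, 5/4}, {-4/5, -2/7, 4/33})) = {-4/5, -2/7, 4/33, 3/19, 5/4}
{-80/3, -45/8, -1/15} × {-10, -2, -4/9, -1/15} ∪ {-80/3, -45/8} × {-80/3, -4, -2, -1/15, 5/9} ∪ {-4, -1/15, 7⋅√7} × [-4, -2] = ({-80/3, -45/8} × {-80/3, -4, -2, -1/15, 5/9}) ∪ ({-80/3, -45/8, -1/15} × {-10, -2, -4/9, -1/15}) ∪ ({-4, -1/15, 7⋅√7} × [-4, -2])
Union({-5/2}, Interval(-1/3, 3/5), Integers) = Union({-5/2}, Integers, Interval(-1/3, 3/5))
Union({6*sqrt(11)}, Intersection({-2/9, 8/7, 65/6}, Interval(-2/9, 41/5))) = {-2/9, 8/7, 6*sqrt(11)}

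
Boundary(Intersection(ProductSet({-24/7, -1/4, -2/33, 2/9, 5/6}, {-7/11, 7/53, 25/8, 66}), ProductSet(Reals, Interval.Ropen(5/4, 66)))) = ProductSet({-24/7, -1/4, -2/33, 2/9, 5/6}, {25/8})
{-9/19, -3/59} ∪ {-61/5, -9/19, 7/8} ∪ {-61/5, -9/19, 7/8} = {-61/5, -9/19, -3/59, 7/8}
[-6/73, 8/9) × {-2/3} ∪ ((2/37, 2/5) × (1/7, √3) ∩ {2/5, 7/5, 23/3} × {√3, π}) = [-6/73, 8/9) × {-2/3}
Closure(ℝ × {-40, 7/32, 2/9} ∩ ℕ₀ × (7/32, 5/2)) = ℕ₀ × {2/9}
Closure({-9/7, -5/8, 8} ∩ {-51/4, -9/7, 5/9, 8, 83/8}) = {-9/7, 8}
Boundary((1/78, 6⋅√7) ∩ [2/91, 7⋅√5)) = {2/91, 7⋅√5}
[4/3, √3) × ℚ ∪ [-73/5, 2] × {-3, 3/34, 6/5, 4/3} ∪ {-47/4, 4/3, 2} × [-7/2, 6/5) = ([4/3, √3) × ℚ) ∪ ({-47/4, 4/3, 2} × [-7/2, 6/5)) ∪ ([-73/5, 2] × {-3, 3/34, 6/5, 4/3})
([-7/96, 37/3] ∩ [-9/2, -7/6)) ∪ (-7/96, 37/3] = (-7/96, 37/3]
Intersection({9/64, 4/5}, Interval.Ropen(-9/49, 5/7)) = {9/64}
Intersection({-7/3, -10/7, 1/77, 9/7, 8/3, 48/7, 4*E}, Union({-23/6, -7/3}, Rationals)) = {-7/3, -10/7, 1/77, 9/7, 8/3, 48/7}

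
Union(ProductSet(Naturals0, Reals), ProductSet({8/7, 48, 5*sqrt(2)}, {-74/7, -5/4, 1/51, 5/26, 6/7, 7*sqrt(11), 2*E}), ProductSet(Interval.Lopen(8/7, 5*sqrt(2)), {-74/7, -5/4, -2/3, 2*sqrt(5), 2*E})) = Union(ProductSet({8/7, 48, 5*sqrt(2)}, {-74/7, -5/4, 1/51, 5/26, 6/7, 7*sqrt(11), 2*E}), ProductSet(Interval.Lopen(8/7, 5*sqrt(2)), {-74/7, -5/4, -2/3, 2*sqrt(5), 2*E}), ProductSet(Naturals0, Reals))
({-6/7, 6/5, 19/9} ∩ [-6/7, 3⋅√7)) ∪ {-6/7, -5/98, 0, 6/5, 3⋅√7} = {-6/7, -5/98, 0, 6/5, 19/9, 3⋅√7}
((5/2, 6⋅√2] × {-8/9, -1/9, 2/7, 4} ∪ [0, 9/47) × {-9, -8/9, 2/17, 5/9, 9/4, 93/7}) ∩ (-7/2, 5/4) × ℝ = [0, 9/47) × {-9, -8/9, 2/17, 5/9, 9/4, 93/7}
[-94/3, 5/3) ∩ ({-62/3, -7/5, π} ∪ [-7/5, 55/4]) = {-62/3} ∪ [-7/5, 5/3)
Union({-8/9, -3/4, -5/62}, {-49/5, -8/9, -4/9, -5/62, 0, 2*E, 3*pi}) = {-49/5, -8/9, -3/4, -4/9, -5/62, 0, 2*E, 3*pi}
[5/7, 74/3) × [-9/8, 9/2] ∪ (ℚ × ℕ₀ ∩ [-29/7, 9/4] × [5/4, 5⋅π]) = ([5/7, 74/3) × [-9/8, 9/2]) ∪ ((ℚ ∩ [-29/7, 9/4]) × {2, 3, …, 15})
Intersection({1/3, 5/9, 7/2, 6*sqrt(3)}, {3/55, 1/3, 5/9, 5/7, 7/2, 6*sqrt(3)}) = {1/3, 5/9, 7/2, 6*sqrt(3)}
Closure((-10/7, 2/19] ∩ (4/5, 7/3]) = ∅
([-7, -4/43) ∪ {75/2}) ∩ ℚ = {75/2} ∪ (ℚ ∩ [-7, -4/43))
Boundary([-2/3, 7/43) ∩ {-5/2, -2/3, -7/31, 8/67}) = {-2/3, -7/31, 8/67}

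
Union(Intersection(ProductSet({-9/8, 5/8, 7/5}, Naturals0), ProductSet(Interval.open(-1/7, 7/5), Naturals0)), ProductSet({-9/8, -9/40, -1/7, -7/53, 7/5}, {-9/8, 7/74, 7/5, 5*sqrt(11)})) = Union(ProductSet({5/8}, Naturals0), ProductSet({-9/8, -9/40, -1/7, -7/53, 7/5}, {-9/8, 7/74, 7/5, 5*sqrt(11)}))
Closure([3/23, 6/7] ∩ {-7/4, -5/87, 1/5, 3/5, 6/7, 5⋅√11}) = {1/5, 3/5, 6/7}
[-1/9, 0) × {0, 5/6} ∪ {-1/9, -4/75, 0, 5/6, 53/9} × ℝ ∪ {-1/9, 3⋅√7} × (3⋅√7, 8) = ({-1/9, -4/75, 0, 5/6, 53/9} × ℝ) ∪ ([-1/9, 0) × {0, 5/6}) ∪ ({-1/9, 3⋅√7} × (3⋅√7, 8))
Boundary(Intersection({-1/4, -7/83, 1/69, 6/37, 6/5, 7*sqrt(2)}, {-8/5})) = EmptySet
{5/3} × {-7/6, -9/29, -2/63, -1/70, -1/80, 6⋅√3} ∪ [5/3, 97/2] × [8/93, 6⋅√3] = ({5/3} × {-7/6, -9/29, -2/63, -1/70, -1/80, 6⋅√3}) ∪ ([5/3, 97/2] × [8/93, 6⋅√3])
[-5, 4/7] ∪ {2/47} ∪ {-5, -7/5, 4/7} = [-5, 4/7]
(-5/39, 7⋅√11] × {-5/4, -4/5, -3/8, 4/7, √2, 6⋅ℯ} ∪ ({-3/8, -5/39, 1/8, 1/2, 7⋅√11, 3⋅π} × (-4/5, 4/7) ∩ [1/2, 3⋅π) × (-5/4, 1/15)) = ({1/2} × (-4/5, 1/15)) ∪ ((-5/39, 7⋅√11] × {-5/4, -4/5, -3/8, 4/7, √2, 6⋅ℯ})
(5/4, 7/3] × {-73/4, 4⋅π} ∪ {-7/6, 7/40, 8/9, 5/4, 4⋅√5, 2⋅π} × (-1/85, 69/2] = ((5/4, 7/3] × {-73/4, 4⋅π}) ∪ ({-7/6, 7/40, 8/9, 5/4, 4⋅√5, 2⋅π} × (-1/85, 69/2])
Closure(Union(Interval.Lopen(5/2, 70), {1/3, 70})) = Union({1/3}, Interval(5/2, 70))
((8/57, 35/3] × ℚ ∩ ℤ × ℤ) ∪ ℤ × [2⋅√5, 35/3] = ({1, 2, …, 11} × ℤ) ∪ (ℤ × [2⋅√5, 35/3])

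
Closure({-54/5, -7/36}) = {-54/5, -7/36}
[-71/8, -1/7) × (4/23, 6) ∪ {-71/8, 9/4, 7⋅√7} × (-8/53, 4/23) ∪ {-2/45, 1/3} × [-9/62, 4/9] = ({-2/45, 1/3} × [-9/62, 4/9]) ∪ ([-71/8, -1/7) × (4/23, 6)) ∪ ({-71/8, 9/4, 7⋅√7} × (-8/53, 4/23))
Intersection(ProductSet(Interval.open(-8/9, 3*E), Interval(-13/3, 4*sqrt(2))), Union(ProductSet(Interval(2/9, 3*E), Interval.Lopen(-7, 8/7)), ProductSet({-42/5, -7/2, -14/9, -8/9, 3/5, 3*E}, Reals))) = Union(ProductSet({3/5}, Interval(-13/3, 4*sqrt(2))), ProductSet(Interval.Ropen(2/9, 3*E), Interval(-13/3, 8/7)))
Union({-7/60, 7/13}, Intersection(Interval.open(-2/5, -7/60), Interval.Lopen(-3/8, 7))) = Union({7/13}, Interval.Lopen(-3/8, -7/60))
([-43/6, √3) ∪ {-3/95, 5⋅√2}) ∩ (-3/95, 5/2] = (-3/95, √3)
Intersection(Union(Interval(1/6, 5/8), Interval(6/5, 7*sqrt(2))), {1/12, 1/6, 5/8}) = {1/6, 5/8}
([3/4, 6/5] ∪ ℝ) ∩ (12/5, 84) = (12/5, 84)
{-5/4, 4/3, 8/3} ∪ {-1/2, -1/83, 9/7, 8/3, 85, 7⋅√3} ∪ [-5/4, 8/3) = [-5/4, 8/3] ∪ {85, 7⋅√3}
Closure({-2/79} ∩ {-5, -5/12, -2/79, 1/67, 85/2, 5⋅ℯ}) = {-2/79}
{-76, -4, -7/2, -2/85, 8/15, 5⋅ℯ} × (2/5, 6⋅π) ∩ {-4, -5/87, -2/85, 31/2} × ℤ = {-4, -2/85} × {1, 2, …, 18}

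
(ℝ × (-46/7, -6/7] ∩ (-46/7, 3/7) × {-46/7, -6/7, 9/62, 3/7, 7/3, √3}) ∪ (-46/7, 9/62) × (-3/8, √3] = ((-46/7, 3/7) × {-6/7}) ∪ ((-46/7, 9/62) × (-3/8, √3])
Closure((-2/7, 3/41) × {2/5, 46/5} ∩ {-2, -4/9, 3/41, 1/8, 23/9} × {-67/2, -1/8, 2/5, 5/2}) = ∅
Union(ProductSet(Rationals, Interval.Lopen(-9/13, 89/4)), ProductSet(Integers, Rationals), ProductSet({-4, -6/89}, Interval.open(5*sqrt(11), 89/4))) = Union(ProductSet(Integers, Rationals), ProductSet(Rationals, Interval.Lopen(-9/13, 89/4)))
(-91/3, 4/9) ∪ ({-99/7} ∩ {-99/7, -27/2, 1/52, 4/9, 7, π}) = (-91/3, 4/9)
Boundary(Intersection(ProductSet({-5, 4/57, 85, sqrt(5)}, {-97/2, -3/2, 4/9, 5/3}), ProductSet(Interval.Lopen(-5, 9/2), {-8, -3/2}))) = ProductSet({4/57, sqrt(5)}, {-3/2})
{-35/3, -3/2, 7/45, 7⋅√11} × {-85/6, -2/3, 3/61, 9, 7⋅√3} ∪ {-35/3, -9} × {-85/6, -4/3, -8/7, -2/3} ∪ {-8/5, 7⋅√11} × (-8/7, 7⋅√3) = ({-35/3, -9} × {-85/6, -4/3, -8/7, -2/3}) ∪ ({-8/5, 7⋅√11} × (-8/7, 7⋅√3)) ∪ ({-35/3, -3/2, 7/45, 7⋅√11} × {-85/6, -2/3, 3/61, 9, 7⋅√3})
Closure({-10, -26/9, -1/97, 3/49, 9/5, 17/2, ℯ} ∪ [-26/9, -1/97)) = {-10, 3/49, 9/5, 17/2, ℯ} ∪ [-26/9, -1/97]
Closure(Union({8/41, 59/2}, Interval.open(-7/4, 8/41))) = Union({59/2}, Interval(-7/4, 8/41))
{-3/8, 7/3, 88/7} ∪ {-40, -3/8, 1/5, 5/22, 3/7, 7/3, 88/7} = {-40, -3/8, 1/5, 5/22, 3/7, 7/3, 88/7}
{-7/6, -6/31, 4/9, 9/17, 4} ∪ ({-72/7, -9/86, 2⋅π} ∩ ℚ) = {-72/7, -7/6, -6/31, -9/86, 4/9, 9/17, 4}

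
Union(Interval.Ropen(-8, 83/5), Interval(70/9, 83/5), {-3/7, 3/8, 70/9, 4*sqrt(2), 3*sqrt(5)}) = Interval(-8, 83/5)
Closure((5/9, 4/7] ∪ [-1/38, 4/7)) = [-1/38, 4/7]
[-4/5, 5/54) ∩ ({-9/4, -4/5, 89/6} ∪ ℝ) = [-4/5, 5/54)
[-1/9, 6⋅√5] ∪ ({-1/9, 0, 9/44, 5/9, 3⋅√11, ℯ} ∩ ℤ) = [-1/9, 6⋅√5]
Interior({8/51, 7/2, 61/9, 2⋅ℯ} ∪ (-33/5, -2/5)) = (-33/5, -2/5)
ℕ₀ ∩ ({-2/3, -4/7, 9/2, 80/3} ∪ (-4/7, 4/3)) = {0, 1}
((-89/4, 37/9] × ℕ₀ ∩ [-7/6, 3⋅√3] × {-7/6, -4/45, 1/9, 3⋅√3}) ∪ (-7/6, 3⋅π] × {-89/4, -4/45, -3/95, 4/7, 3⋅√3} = (-7/6, 3⋅π] × {-89/4, -4/45, -3/95, 4/7, 3⋅√3}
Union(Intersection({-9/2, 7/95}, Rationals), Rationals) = Rationals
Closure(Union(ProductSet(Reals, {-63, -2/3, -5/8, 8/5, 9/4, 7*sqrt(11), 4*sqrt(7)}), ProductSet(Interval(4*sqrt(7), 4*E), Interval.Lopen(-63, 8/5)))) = Union(ProductSet({4*sqrt(7), 4*E}, Interval(-63, 8/5)), ProductSet(Interval(4*sqrt(7), 4*E), Interval.Lopen(-63, 8/5)), ProductSet(Reals, {-63, -2/3, -5/8, 8/5, 9/4, 7*sqrt(11), 4*sqrt(7)}))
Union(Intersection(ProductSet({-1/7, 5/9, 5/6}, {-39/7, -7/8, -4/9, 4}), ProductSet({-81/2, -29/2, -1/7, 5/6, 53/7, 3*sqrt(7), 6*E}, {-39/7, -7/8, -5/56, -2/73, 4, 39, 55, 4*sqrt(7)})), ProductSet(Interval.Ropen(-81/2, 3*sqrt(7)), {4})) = Union(ProductSet({-1/7, 5/6}, {-39/7, -7/8, 4}), ProductSet(Interval.Ropen(-81/2, 3*sqrt(7)), {4}))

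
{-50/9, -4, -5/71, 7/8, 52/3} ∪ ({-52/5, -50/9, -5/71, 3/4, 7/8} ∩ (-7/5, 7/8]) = {-50/9, -4, -5/71, 3/4, 7/8, 52/3}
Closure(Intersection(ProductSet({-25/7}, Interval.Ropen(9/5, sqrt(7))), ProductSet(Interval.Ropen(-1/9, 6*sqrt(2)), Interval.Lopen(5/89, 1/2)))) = EmptySet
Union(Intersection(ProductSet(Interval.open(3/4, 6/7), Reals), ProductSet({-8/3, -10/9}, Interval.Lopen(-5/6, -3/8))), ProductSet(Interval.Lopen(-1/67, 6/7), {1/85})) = ProductSet(Interval.Lopen(-1/67, 6/7), {1/85})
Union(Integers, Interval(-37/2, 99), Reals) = Interval(-oo, oo)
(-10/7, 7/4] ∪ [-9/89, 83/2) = (-10/7, 83/2)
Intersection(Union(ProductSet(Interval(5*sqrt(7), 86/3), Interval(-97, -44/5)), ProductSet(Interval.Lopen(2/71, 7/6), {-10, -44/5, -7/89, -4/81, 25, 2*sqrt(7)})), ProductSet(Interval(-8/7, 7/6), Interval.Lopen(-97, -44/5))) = ProductSet(Interval.Lopen(2/71, 7/6), {-10, -44/5})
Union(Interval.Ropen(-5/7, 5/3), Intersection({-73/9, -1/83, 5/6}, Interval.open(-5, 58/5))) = Interval.Ropen(-5/7, 5/3)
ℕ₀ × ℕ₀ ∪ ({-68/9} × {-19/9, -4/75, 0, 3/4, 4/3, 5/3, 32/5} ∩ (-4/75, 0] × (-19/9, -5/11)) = ℕ₀ × ℕ₀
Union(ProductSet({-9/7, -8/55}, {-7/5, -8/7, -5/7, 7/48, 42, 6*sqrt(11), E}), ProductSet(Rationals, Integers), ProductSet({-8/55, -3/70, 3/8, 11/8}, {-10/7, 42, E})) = Union(ProductSet({-9/7, -8/55}, {-7/5, -8/7, -5/7, 7/48, 42, 6*sqrt(11), E}), ProductSet({-8/55, -3/70, 3/8, 11/8}, {-10/7, 42, E}), ProductSet(Rationals, Integers))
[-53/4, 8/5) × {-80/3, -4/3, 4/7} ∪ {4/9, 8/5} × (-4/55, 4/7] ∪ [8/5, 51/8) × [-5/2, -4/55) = ({4/9, 8/5} × (-4/55, 4/7]) ∪ ([-53/4, 8/5) × {-80/3, -4/3, 4/7}) ∪ ([8/5, 51/8) × [-5/2, -4/55))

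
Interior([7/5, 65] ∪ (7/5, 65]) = (7/5, 65)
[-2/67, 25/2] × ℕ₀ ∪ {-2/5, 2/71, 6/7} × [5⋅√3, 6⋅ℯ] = ([-2/67, 25/2] × ℕ₀) ∪ ({-2/5, 2/71, 6/7} × [5⋅√3, 6⋅ℯ])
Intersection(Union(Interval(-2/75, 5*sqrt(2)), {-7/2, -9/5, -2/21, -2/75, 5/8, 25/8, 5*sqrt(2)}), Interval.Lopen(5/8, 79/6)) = Interval.Lopen(5/8, 5*sqrt(2))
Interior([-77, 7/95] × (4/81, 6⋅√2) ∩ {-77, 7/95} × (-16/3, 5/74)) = ∅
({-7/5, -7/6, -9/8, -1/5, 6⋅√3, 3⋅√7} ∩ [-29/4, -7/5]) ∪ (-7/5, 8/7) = [-7/5, 8/7)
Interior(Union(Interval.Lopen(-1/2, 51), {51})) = Interval.open(-1/2, 51)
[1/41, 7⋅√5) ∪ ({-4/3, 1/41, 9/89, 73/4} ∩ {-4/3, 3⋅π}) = {-4/3} ∪ [1/41, 7⋅√5)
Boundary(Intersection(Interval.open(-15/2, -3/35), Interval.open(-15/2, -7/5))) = {-15/2, -7/5}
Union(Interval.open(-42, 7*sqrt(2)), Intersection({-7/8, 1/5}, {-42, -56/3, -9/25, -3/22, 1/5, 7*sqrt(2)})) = Interval.open(-42, 7*sqrt(2))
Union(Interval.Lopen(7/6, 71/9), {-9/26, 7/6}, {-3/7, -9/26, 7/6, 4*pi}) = Union({-3/7, -9/26, 4*pi}, Interval(7/6, 71/9))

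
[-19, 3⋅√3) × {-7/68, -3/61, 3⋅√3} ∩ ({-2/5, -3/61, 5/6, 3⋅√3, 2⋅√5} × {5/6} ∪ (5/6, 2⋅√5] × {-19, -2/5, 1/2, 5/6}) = ∅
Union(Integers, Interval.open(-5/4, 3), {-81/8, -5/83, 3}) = Union({-81/8}, Integers, Interval.Lopen(-5/4, 3))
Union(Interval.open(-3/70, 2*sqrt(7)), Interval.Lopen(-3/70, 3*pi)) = Interval.Lopen(-3/70, 3*pi)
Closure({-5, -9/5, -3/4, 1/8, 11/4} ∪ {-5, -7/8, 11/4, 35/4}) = {-5, -9/5, -7/8, -3/4, 1/8, 11/4, 35/4}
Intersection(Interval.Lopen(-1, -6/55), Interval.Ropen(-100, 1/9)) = Interval.Lopen(-1, -6/55)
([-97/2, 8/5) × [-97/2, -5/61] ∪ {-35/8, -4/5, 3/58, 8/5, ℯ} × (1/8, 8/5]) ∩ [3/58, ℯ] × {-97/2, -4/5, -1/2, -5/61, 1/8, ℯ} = [3/58, 8/5) × {-97/2, -4/5, -1/2, -5/61}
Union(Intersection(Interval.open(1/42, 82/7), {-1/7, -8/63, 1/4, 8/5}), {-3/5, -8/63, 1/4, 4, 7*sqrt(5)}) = {-3/5, -8/63, 1/4, 8/5, 4, 7*sqrt(5)}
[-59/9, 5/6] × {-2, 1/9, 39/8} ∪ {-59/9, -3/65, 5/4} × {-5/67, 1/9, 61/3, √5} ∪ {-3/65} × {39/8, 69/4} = ({-3/65} × {39/8, 69/4}) ∪ ([-59/9, 5/6] × {-2, 1/9, 39/8}) ∪ ({-59/9, -3/65, 5/4} × {-5/67, 1/9, 61/3, √5})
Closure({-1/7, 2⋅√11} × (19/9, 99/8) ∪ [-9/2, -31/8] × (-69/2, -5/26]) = ([-9/2, -31/8] × [-69/2, -5/26]) ∪ ({-1/7, 2⋅√11} × [19/9, 99/8])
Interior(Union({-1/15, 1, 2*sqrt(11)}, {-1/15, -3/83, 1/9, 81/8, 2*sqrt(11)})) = EmptySet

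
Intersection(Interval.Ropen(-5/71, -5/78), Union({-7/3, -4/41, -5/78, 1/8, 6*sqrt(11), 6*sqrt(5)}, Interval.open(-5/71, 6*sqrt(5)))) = Interval.open(-5/71, -5/78)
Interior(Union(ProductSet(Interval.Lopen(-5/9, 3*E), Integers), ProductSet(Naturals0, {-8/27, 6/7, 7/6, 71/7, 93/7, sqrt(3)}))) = EmptySet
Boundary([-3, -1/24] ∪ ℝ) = ∅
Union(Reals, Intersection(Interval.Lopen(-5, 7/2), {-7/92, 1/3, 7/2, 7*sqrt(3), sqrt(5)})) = Reals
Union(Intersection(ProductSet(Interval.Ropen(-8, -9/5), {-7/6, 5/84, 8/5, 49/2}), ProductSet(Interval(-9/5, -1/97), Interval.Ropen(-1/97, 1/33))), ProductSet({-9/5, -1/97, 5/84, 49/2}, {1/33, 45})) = ProductSet({-9/5, -1/97, 5/84, 49/2}, {1/33, 45})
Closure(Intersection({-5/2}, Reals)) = {-5/2}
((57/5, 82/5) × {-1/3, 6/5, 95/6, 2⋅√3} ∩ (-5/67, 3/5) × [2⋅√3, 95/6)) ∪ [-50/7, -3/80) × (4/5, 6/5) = [-50/7, -3/80) × (4/5, 6/5)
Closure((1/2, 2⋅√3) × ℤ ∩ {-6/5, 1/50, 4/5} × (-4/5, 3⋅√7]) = {4/5} × {0, 1, …, 7}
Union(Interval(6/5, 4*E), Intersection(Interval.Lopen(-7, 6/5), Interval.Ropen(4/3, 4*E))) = Interval(6/5, 4*E)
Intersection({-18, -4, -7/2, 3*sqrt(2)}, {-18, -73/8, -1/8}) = {-18}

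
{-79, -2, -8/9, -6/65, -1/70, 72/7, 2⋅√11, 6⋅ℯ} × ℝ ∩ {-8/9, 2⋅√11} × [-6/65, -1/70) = {-8/9, 2⋅√11} × [-6/65, -1/70)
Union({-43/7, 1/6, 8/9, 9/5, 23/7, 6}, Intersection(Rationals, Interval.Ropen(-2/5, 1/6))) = Union({-43/7, 1/6, 8/9, 9/5, 23/7, 6}, Intersection(Interval.Ropen(-2/5, 1/6), Rationals))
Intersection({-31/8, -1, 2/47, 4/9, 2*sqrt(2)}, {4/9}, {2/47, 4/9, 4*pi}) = {4/9}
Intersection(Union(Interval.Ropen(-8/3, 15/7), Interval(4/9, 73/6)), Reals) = Interval(-8/3, 73/6)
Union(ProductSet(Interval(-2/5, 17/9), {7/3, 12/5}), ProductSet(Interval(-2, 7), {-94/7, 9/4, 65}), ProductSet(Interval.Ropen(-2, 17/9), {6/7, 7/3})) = Union(ProductSet(Interval.Ropen(-2, 17/9), {6/7, 7/3}), ProductSet(Interval(-2, 7), {-94/7, 9/4, 65}), ProductSet(Interval(-2/5, 17/9), {7/3, 12/5}))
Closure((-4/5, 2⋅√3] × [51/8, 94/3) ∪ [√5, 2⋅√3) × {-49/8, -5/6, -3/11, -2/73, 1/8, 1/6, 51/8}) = ({-4/5, 2⋅√3} × [51/8, 94/3]) ∪ ([-4/5, 2⋅√3] × {51/8, 94/3}) ∪ ((-4/5, 2⋅√3] × [51/8, 94/3)) ∪ ([√5, 2⋅√3] × {-49/8, -5/6, -3/11, -2/73, 1/8, 1/6, 51/8})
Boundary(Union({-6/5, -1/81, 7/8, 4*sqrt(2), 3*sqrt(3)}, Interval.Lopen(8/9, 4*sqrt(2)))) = {-6/5, -1/81, 7/8, 8/9, 4*sqrt(2)}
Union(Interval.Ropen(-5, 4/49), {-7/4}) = Interval.Ropen(-5, 4/49)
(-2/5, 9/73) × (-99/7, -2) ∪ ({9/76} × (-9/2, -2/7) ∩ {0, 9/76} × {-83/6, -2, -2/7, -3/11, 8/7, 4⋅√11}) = ({9/76} × {-2}) ∪ ((-2/5, 9/73) × (-99/7, -2))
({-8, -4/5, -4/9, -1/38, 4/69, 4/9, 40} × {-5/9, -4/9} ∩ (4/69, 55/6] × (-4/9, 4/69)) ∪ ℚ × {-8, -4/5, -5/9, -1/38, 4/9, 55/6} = ℚ × {-8, -4/5, -5/9, -1/38, 4/9, 55/6}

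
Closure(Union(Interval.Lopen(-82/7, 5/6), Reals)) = Interval(-oo, oo)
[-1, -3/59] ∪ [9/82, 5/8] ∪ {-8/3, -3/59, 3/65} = {-8/3, 3/65} ∪ [-1, -3/59] ∪ [9/82, 5/8]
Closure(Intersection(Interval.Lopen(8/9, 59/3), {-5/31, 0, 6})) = {6}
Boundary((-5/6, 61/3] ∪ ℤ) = {-5/6, 61/3} ∪ (ℤ \ (-5/6, 61/3))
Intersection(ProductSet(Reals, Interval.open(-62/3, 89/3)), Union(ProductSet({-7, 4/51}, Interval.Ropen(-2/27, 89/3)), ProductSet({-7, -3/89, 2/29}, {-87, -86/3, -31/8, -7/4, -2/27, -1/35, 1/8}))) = Union(ProductSet({-7, 4/51}, Interval.Ropen(-2/27, 89/3)), ProductSet({-7, -3/89, 2/29}, {-31/8, -7/4, -2/27, -1/35, 1/8}))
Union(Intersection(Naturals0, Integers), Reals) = Reals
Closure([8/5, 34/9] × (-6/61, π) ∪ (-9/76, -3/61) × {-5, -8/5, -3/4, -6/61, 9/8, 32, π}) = ([8/5, 34/9] × [-6/61, π]) ∪ ([-9/76, -3/61] × {-5, -8/5, -3/4, -6/61, 9/8, 32, π})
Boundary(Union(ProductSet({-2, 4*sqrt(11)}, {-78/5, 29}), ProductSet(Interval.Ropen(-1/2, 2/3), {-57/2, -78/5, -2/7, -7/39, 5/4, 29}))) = Union(ProductSet({-2, 4*sqrt(11)}, {-78/5, 29}), ProductSet(Interval(-1/2, 2/3), {-57/2, -78/5, -2/7, -7/39, 5/4, 29}))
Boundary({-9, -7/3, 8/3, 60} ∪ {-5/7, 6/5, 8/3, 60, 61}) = {-9, -7/3, -5/7, 6/5, 8/3, 60, 61}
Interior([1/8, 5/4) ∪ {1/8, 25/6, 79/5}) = (1/8, 5/4)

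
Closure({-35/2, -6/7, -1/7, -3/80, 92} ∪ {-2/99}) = {-35/2, -6/7, -1/7, -3/80, -2/99, 92}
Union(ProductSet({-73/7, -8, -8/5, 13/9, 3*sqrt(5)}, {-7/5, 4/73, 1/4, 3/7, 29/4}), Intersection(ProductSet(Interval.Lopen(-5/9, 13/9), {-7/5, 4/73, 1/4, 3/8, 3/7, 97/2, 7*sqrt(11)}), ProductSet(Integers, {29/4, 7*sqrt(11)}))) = Union(ProductSet({-73/7, -8, -8/5, 13/9, 3*sqrt(5)}, {-7/5, 4/73, 1/4, 3/7, 29/4}), ProductSet(Range(0, 2, 1), {7*sqrt(11)}))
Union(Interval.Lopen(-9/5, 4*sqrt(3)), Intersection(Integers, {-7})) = Union({-7}, Interval.Lopen(-9/5, 4*sqrt(3)))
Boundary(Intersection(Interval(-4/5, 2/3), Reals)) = {-4/5, 2/3}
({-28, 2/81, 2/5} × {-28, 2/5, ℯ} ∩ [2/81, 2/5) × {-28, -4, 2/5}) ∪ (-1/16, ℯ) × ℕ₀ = ({2/81} × {-28, 2/5}) ∪ ((-1/16, ℯ) × ℕ₀)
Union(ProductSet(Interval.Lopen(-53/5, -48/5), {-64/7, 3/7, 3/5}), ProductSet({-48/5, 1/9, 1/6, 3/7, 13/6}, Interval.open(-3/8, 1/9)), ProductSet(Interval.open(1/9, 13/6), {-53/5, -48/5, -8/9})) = Union(ProductSet({-48/5, 1/9, 1/6, 3/7, 13/6}, Interval.open(-3/8, 1/9)), ProductSet(Interval.Lopen(-53/5, -48/5), {-64/7, 3/7, 3/5}), ProductSet(Interval.open(1/9, 13/6), {-53/5, -48/5, -8/9}))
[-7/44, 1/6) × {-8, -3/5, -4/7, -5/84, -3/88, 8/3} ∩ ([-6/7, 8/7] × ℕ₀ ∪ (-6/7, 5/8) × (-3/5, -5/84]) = [-7/44, 1/6) × {-4/7, -5/84}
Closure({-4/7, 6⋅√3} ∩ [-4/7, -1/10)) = {-4/7}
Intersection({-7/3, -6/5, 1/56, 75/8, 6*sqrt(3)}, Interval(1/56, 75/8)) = {1/56, 75/8}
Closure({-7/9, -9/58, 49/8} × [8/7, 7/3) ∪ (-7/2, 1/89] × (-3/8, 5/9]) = ({-7/2, 1/89} × [-3/8, 5/9]) ∪ ([-7/2, 1/89] × {-3/8, 5/9}) ∪ ({-7/9, -9/58, 49/8} × [8/7, 7/3]) ∪ ((-7/2, 1/89] × (-3/8, 5/9])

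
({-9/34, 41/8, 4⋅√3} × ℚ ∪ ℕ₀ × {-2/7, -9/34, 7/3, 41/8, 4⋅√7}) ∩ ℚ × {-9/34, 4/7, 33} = (ℕ₀ × {-9/34}) ∪ ({-9/34, 41/8} × {-9/34, 4/7, 33})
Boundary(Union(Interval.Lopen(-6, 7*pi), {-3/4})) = {-6, 7*pi}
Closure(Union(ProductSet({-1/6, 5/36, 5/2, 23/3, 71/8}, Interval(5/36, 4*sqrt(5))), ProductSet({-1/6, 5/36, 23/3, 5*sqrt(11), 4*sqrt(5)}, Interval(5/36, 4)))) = Union(ProductSet({-1/6, 5/36, 5/2, 23/3, 71/8}, Interval(5/36, 4*sqrt(5))), ProductSet({-1/6, 5/36, 23/3, 5*sqrt(11), 4*sqrt(5)}, Interval(5/36, 4)))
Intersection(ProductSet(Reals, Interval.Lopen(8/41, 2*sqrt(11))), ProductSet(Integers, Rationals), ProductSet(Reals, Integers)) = ProductSet(Integers, Range(1, 7, 1))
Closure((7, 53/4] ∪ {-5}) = {-5} ∪ [7, 53/4]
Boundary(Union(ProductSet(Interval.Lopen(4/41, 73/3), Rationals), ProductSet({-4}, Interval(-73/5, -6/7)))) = Union(ProductSet({-4}, Interval(-73/5, -6/7)), ProductSet(Interval(4/41, 73/3), Reals))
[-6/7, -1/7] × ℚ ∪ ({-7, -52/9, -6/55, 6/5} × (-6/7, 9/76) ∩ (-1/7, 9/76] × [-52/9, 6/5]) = ([-6/7, -1/7] × ℚ) ∪ ({-6/55} × (-6/7, 9/76))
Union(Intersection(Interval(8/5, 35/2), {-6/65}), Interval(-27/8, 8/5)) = Interval(-27/8, 8/5)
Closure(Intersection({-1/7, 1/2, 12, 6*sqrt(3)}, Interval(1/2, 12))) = {1/2, 12, 6*sqrt(3)}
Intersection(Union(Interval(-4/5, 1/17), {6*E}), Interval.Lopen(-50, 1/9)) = Interval(-4/5, 1/17)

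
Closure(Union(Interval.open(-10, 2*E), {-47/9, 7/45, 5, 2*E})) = Interval(-10, 2*E)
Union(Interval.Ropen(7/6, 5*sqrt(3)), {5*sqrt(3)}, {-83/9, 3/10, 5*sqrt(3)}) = Union({-83/9, 3/10}, Interval(7/6, 5*sqrt(3)))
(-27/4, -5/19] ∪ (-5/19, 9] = (-27/4, 9]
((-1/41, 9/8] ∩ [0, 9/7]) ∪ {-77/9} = {-77/9} ∪ [0, 9/8]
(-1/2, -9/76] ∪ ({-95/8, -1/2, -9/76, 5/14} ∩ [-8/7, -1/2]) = [-1/2, -9/76]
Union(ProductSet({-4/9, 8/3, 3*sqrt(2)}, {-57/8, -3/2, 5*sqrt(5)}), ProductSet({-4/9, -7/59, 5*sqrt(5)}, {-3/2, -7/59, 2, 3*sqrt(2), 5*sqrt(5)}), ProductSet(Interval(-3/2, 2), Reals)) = Union(ProductSet({-4/9, -7/59, 5*sqrt(5)}, {-3/2, -7/59, 2, 3*sqrt(2), 5*sqrt(5)}), ProductSet({-4/9, 8/3, 3*sqrt(2)}, {-57/8, -3/2, 5*sqrt(5)}), ProductSet(Interval(-3/2, 2), Reals))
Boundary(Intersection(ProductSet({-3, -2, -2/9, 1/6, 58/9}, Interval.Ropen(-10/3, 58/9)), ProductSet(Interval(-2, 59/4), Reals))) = ProductSet({-2, -2/9, 1/6, 58/9}, Interval(-10/3, 58/9))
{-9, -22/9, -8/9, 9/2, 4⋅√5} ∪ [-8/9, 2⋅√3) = {-9, -22/9, 9/2, 4⋅√5} ∪ [-8/9, 2⋅√3)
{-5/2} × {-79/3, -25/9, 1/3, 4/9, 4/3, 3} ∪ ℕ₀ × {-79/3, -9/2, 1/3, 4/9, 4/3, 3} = (ℕ₀ × {-79/3, -9/2, 1/3, 4/9, 4/3, 3}) ∪ ({-5/2} × {-79/3, -25/9, 1/3, 4/9, 4/3, 3})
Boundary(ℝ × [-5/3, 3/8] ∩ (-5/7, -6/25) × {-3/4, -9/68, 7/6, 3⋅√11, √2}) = [-5/7, -6/25] × {-3/4, -9/68}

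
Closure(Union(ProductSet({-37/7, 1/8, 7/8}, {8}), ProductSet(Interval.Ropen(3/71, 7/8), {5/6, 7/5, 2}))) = Union(ProductSet({-37/7, 1/8, 7/8}, {8}), ProductSet(Interval(3/71, 7/8), {5/6, 7/5, 2}))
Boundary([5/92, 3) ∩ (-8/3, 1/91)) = ∅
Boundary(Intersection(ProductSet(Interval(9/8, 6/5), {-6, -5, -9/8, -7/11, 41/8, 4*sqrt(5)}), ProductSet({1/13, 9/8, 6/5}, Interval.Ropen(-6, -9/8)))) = ProductSet({9/8, 6/5}, {-6, -5})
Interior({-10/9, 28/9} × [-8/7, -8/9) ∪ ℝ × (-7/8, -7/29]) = ℝ × (-7/8, -7/29)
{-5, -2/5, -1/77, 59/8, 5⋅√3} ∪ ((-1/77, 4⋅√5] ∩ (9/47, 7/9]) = {-5, -2/5, -1/77, 59/8, 5⋅√3} ∪ (9/47, 7/9]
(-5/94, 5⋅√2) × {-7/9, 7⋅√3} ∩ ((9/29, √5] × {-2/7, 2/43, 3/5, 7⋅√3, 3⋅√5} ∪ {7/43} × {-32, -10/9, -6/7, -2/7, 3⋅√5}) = (9/29, √5] × {7⋅√3}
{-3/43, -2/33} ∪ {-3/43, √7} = {-3/43, -2/33, √7}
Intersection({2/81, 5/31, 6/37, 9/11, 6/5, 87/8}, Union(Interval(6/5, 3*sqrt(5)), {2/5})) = {6/5}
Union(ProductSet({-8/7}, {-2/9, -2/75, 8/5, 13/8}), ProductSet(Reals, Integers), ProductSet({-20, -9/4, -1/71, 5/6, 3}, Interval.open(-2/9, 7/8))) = Union(ProductSet({-8/7}, {-2/9, -2/75, 8/5, 13/8}), ProductSet({-20, -9/4, -1/71, 5/6, 3}, Interval.open(-2/9, 7/8)), ProductSet(Reals, Integers))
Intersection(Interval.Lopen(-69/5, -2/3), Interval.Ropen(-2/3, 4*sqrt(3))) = {-2/3}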